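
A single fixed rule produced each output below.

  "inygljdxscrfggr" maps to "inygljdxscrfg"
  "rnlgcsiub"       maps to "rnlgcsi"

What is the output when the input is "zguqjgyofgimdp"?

The rule is to delete the last 2 characters.
On "zguqjgyofgimdp" that produces "zguqjgyofgim".

zguqjgyofgim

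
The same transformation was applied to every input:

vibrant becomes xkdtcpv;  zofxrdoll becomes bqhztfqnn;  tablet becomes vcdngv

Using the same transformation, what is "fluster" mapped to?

Rule — shift every letter 2 places forward in the alphabet (wrapping around).
"fluster" → "hnwuvgt".

hnwuvgt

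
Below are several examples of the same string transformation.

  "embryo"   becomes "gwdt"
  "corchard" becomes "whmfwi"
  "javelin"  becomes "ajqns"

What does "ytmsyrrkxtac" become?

What's happening: shift every letter 5 places forward in the alphabet (wrapping around), then delete the first 2 characters.
"ytmsyrrkxtac" → "dyrxdwwpcyfh" → "rxdwwpcyfh".

rxdwwpcyfh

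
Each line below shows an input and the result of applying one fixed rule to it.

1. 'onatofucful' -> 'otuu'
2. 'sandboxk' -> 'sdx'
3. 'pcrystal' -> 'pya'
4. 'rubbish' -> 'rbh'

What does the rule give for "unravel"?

Each output is the input with this applied: keep one character in every 3, starting at position 1 (positions 1st, 4th, 7th, ...).
So "unravel" becomes "ual".

ual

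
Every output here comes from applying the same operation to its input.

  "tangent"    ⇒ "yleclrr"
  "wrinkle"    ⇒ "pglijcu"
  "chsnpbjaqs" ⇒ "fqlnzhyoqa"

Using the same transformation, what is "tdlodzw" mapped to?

What's happening: shift every letter 2 places backward in the alphabet (wrapping around), then move the first character to the end.
"tdlodzw" → "bjmbxur".

bjmbxur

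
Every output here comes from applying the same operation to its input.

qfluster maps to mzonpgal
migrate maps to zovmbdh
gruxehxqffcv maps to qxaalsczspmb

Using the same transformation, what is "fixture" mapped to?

What's happening: reverse the string, then shift every letter 5 places backward in the alphabet (wrapping around).
Applying that to "fixture" gives "zmposda".

zmposda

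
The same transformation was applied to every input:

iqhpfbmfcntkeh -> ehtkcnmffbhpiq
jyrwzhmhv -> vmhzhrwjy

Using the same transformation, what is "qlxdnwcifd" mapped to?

Rule — swap each adjacent pair of characters (1↔2, 3↔4, ...), then reverse the string.
Working it through for "qlxdnwcifd": intermediate "lqdxwnicdf", final "fdcinwxdql".

fdcinwxdql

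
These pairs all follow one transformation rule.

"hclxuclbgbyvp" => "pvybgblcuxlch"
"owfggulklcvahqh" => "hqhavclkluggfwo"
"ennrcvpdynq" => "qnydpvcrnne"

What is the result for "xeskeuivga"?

The rule is to reverse the string.
Applying that to "xeskeuivga" gives "agviueksex".

agviueksex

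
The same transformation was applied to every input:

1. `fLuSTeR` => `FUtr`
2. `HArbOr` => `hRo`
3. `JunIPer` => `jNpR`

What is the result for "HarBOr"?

hRo

The transformation: keep every other character starting from the first (positions 1st, 3rd, 5th, ...), then flip the case of every letter.
Applying that to "HarBOr" gives "hRo".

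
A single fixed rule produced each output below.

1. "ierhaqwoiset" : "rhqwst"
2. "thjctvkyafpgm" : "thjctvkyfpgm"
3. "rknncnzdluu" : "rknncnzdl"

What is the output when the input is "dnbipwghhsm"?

dnbpwghhsm

The transformation: remove every vowel.
For "dnbipwghhsm" the result is "dnbpwghhsm".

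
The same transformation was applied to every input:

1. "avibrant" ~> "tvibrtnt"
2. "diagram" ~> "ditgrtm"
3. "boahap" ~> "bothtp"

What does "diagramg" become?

ditgrtmg

Rule — replace every "a" with "t".
Doing the same to "diagramg": "ditgrtmg".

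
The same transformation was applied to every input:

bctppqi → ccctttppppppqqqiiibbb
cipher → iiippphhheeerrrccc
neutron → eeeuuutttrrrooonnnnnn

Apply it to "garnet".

Each output is the input with this applied: move the first character to the end, then repeat every character 3 times.
"garnet" → "aaarrrnnneeetttggg".
(Check on "bctppqi": → "ctppqib" → "ccctttppppppqqqiiibbb" ✓)

aaarrrnnneeetttggg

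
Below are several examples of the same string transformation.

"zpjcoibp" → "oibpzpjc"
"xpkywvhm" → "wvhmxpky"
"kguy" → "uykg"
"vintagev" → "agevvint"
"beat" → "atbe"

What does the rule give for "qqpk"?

The rule is to swap the front and back halves of the string.
On "qqpk" that produces "pkqq".

pkqq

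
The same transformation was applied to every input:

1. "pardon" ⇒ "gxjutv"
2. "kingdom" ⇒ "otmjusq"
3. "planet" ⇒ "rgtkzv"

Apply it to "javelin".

Looking at the pairs, the operation is to move the first character to the end, then shift every letter 6 places forward in the alphabet (wrapping around).
Applying that to "javelin" gives "gbkrotp".

gbkrotp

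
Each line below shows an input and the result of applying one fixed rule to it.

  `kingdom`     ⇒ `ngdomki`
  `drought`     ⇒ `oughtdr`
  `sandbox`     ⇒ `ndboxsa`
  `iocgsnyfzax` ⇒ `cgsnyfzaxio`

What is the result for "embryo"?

What's happening: move the first 2 characters to the end (rotate left by 2).
Doing the same to "embryo": "bryoem".

bryoem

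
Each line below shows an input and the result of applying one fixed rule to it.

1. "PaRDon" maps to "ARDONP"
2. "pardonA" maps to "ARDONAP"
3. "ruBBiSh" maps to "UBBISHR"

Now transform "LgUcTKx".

GUCTKXL

Looking at the pairs, the operation is to move the first character to the end, then convert every letter to uppercase.
"LgUcTKx" → "GUCTKXL".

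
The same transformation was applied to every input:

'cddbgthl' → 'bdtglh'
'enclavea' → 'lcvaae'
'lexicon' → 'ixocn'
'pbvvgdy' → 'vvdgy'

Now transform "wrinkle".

In each case the input is transformed by: delete the first 2 characters, then swap each adjacent pair of characters (1↔2, 3↔4, ...).
For "wrinkle" the result is "nilke".

nilke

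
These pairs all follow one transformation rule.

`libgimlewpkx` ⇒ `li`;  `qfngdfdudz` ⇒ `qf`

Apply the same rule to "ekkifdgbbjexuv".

ek

What's happening: keep only the first 2 characters.
Applying that to "ekkifdgbbjexuv" gives "ek".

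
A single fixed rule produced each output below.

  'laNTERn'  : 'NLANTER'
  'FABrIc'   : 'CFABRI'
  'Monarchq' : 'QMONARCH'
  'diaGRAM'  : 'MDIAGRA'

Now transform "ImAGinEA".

What's happening: move the last character to the front, then convert every letter to uppercase.
For "ImAGinEA", step one produces "AImAGinE"; step two turns that into "AIMAGINE".

AIMAGINE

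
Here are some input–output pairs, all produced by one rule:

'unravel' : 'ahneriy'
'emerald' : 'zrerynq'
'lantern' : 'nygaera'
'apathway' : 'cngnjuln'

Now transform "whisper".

The pattern: shift every letter 13 places forward in the alphabet (wrapping around) — i.e. ROT13, then swap each adjacent pair of characters (1↔2, 3↔4, ...).
For "whisper", step one produces "juvfcre"; step two turns that into "ujfvrce".

ujfvrce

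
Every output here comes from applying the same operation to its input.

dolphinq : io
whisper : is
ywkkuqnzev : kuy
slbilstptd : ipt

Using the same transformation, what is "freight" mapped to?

The transformation: sort the characters into alphabetical order, then keep one character in every 3, starting at position 3 (positions 3rd, 6th, 9th, ...).
For "freight", step one produces "efghirt"; step two turns that into "gr".
(Check on "slbilstptd": → "bdillpsstt" → "ipt" ✓)

gr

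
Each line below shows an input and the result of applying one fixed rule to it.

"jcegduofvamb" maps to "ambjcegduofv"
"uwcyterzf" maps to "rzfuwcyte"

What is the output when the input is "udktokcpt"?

The transformation: move the last 3 characters to the front (rotate right by 3).
"udktokcpt" → "cptudktok".

cptudktok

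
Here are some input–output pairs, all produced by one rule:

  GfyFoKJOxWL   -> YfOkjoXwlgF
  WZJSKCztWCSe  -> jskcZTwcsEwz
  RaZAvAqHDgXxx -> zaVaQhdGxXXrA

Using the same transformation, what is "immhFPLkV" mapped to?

MHfplKvIM

Each output is the input with this applied: flip the case of every letter, then move the first 2 characters to the end (rotate left by 2).
Working it through for "immhFPLkV": intermediate "IMMHfplKv", final "MHfplKvIM".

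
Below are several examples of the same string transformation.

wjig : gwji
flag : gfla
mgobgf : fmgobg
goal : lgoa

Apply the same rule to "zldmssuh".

The pattern: move the last character to the front.
"zldmssuh" → "hzldmssu".

hzldmssu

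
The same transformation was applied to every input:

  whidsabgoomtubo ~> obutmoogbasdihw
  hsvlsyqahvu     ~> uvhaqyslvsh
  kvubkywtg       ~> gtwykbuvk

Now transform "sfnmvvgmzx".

Looking at the pairs, the operation is to reverse the string.
So "sfnmvvgmzx" becomes "xzmgvvmnfs".

xzmgvvmnfs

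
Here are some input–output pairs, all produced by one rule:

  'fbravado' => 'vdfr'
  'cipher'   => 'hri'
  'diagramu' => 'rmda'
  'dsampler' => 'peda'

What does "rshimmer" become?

Looking at the pairs, the operation is to swap the front and back halves of the string, then keep every other character starting from the first (positions 1st, 3rd, 5th, ...).
On "rshimmer": the first step gives "mmerrshi", and the second then gives "merh".
(Check on "fbravado": → "vadofbra" → "vdfr" ✓)

merh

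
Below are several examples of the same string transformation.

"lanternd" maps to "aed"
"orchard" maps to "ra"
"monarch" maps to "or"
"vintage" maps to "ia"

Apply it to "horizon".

Rule — keep one character in every 3, starting at position 2 (positions 2nd, 5th, 8th, ...).
For "horizon" the result is "oz".

oz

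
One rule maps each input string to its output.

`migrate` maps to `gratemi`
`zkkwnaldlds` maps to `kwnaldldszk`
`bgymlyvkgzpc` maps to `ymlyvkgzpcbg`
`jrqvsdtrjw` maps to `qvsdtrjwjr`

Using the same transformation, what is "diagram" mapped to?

agramdi

What's happening: move the first 2 characters to the end (rotate left by 2).
Doing the same to "diagram": "agramdi".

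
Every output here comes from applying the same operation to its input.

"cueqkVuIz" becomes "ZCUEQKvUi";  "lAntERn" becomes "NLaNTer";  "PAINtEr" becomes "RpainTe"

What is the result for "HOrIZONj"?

JhoRizon

What's happening: move the last character to the front, then flip the case of every letter.
Applying both steps to "HOrIZONj": "jHOrIZON", then "JhoRizon".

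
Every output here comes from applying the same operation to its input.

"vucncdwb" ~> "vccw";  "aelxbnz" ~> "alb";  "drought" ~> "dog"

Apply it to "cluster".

cut

Rule — swap each adjacent pair of characters (1↔2, 3↔4, ...), then keep every other character starting from the second (positions 2nd, 4th, 6th, ...).
Starting from "cluster": after the first operation, "lcsuetr"; after the second, "cut".
(Check on "vucncdwb": → "uvncdcbw" → "vccw" ✓)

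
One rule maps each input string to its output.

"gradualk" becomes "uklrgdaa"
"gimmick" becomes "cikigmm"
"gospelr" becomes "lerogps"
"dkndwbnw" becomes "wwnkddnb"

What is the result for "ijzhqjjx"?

qxjjihzj

The rule is to swap each adjacent pair of characters (1↔2, 3↔4, ...), then move the last 3 characters to the front (rotate right by 3).
"ijzhqjjx" → "jihzjqxj" → "qxjjihzj".
(Check on "gimmick": → "igmmcik" → "cikigmm" ✓)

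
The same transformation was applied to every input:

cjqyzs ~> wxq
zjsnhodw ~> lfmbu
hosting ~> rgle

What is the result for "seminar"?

glyp

In each case the input is transformed by: delete the first 3 characters, then shift every letter 2 places backward in the alphabet (wrapping around).
Applying both steps to "seminar": "inar", then "glyp".
(Check on "hosting": → "ting" → "rgle" ✓)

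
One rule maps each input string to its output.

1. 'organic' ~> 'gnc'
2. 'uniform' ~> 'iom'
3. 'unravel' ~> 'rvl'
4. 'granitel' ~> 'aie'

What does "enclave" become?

What's happening: delete the first 2 characters, then keep every other character starting from the first (positions 1st, 3rd, 5th, ...).
"enclave" → "clave" → "cae".
(Check on "organic": → "ganic" → "gnc" ✓)

cae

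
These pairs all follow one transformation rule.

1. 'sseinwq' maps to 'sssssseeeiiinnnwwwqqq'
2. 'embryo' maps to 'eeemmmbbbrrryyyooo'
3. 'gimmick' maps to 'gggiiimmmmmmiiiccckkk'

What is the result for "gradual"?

The transformation: repeat every character 3 times.
So "gradual" becomes "gggrrraaaddduuuaaalll".

gggrrraaaddduuuaaalll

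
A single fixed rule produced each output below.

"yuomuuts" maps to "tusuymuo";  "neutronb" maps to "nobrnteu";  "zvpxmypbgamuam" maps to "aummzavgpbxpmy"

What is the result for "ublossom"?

osmsuobl

The rule is to move the last 2 characters to the front (rotate right by 2), then take characters alternately from the front and the back (1st, last, 2nd, 2nd-last, ...).
On "ublossom": the first step gives "omubloss", and the second then gives "osmsuobl".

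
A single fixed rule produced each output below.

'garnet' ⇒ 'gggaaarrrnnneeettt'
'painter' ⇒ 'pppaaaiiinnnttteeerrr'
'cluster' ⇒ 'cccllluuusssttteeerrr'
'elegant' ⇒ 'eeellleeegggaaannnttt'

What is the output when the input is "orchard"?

Looking at the pairs, the operation is to repeat every character 3 times.
So "orchard" becomes "ooorrrccchhhaaarrrddd".

ooorrrccchhhaaarrrddd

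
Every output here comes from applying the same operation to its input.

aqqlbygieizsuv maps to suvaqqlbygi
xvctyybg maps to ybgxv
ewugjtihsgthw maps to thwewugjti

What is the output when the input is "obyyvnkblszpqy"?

The rule is to move the last 3 characters to the front (rotate right by 3), then delete the last 3 characters.
Applying both steps to "obyyvnkblszpqy": "pqyobyyvnkblsz", then "pqyobyyvnkb".
(Check on "xvctyybg": → "ybgxvcty" → "ybgxv" ✓)

pqyobyyvnkb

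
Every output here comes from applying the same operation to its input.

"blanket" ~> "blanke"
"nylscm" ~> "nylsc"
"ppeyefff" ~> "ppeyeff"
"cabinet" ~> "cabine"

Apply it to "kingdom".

Looking at the pairs, the operation is to delete the last character.
Doing the same to "kingdom": "kingdo".

kingdo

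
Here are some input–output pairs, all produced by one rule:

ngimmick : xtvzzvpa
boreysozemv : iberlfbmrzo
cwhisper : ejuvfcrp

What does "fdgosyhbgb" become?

oqtbfluots

Each output is the input with this applied: swap the first and last characters, then shift every letter 13 places forward in the alphabet (wrapping around) — i.e. ROT13.
For "fdgosyhbgb", step one produces "bdgosyhbgf"; step two turns that into "oqtbfluots".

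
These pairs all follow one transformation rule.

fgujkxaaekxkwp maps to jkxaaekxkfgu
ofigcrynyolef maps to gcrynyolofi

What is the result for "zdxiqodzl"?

iqodzdx

Looking at the pairs, the operation is to delete the last 2 characters, then move the first 3 characters to the end (rotate left by 3).
Working it through for "zdxiqodzl": intermediate "zdxiqod", final "iqodzdx".
(Check on "fgujkxaaekxkwp": → "fgujkxaaekxk" → "jkxaaekxkfgu" ✓)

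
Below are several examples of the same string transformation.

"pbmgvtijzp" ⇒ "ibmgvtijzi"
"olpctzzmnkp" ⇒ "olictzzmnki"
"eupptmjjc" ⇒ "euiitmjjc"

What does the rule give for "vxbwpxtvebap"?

The rule is to replace every "p" with "i".
Doing the same to "vxbwpxtvebap": "vxbwixtvebai".

vxbwixtvebai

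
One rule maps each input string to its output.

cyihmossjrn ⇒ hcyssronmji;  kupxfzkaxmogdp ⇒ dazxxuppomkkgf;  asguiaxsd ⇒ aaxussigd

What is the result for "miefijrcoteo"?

Each output is the input with this applied: sort the characters into reverse alphabetical order, then move the last 2 characters to the front (rotate right by 2).
Working it through for "miefijrcoteo": intermediate "troomjiifeec", final "ectroomjiife".
(Check on "cyihmossjrn": → "yssronmjihc" → "hcyssronmji" ✓)

ectroomjiife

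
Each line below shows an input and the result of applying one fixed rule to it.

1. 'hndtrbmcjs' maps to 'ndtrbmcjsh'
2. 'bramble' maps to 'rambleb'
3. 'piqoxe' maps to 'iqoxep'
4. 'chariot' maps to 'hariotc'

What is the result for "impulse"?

Looking at the pairs, the operation is to move the first character to the end.
On "impulse" that produces "mpulsei".

mpulsei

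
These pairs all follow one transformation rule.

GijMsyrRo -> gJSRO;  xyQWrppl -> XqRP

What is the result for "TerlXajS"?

tRxJ

The rule is to flip the case of every letter, then keep every other character starting from the first (positions 1st, 3rd, 5th, ...).
On "TerlXajS": the first step gives "tERLxAJs", and the second then gives "tRxJ".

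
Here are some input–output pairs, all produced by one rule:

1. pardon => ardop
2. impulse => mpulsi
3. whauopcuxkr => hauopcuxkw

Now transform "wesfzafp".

The pattern: swap the first and last characters, then delete the first character.
"wesfzafp" → "pesfzafw" → "esfzafw".

esfzafw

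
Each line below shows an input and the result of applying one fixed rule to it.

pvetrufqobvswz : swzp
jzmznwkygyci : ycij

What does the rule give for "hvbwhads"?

adsh

Each output is the input with this applied: move the first character to the end, then keep only the last 4 characters.
"hvbwhads" → "vbwhadsh" → "adsh".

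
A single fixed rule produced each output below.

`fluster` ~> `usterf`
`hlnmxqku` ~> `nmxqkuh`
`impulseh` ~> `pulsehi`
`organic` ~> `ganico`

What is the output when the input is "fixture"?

The transformation: move the first character to the end, then delete the first character.
"fixture" → "ixturef" → "xturef".

xturef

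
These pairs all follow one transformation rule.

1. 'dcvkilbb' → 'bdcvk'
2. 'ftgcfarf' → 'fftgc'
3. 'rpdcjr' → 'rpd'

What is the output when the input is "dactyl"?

dac

Rule — swap the front and back halves of the string, then delete the first 3 characters.
So "dactyl" becomes "dac".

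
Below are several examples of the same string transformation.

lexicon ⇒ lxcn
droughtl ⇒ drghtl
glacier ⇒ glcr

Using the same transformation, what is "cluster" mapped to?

Looking at the pairs, the operation is to remove every vowel.
Applying that to "cluster" gives "clstr".

clstr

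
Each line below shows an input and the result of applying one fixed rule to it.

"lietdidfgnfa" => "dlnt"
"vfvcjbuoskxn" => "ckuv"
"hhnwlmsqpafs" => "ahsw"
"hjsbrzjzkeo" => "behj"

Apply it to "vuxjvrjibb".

The rule is to keep one character in every 3, starting at position 1 (positions 1st, 4th, 7th, ...), then sort the characters into alphabetical order.
Applying that to "vuxjvrjibb" gives "bjjv".

bjjv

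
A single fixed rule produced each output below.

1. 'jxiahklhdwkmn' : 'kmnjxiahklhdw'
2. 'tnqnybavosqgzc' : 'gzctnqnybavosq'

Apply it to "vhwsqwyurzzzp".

zzpvhwsqwyurz

The transformation: move the last 3 characters to the front (rotate right by 3).
On "vhwsqwyurzzzp" that produces "zzpvhwsqwyurz".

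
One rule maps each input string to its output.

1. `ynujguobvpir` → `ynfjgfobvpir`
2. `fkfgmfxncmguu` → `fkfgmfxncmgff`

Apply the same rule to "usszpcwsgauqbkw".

The transformation: replace every "u" with "f".
On "usszpcwsgauqbkw" that produces "fsszpcwsgafqbkw".

fsszpcwsgafqbkw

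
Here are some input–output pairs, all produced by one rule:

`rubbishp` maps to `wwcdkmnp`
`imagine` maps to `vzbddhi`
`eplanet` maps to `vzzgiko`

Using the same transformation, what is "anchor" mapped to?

vxcijm

Each output is the input with this applied: sort the characters into alphabetical order, then shift every letter 5 places backward in the alphabet (wrapping around).
On "anchor": the first step gives "achnor", and the second then gives "vxcijm".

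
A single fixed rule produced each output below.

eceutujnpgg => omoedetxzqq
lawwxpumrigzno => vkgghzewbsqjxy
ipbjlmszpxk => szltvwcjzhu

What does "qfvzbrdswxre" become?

In each case the input is transformed by: shift every letter 10 places forward in the alphabet (wrapping around).
On "qfvzbrdswxre" that produces "apfjlbncghbo".

apfjlbncghbo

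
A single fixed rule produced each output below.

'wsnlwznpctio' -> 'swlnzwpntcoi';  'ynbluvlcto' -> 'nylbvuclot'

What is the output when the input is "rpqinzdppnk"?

priqznpdnpk

Each output is the input with this applied: swap each adjacent pair of characters (1↔2, 3↔4, ...).
"rpqinzdppnk" → "priqznpdnpk".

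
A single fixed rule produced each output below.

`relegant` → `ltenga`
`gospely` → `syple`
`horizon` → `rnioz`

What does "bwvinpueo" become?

The rule is to delete the first 2 characters, then take characters alternately from the front and the back (1st, last, 2nd, 2nd-last, ...).
Starting from "bwvinpueo": after the first operation, "vinpueo"; after the second, "voienup".

voienup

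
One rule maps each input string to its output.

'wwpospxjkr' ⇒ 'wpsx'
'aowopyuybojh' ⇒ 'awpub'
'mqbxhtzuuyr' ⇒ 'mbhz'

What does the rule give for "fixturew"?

fxu

What's happening: delete the last 3 characters, then keep every other character starting from the first (positions 1st, 3rd, 5th, ...).
Starting from "fixturew": after the first operation, "fixtu"; after the second, "fxu".
(Check on "wwpospxjkr": → "wwpospx" → "wpsx" ✓)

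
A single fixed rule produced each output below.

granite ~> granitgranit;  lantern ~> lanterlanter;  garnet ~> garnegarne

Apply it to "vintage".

vintagvintag

In each case the input is transformed by: delete the last character, then write the whole string twice.
On "vintage": the first step gives "vintag", and the second then gives "vintagvintag".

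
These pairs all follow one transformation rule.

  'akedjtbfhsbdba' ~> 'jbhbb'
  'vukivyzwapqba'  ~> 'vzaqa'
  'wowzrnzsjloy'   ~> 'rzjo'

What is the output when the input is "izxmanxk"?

In each case the input is transformed by: delete the first 3 characters, then keep every other character starting from the second (positions 2nd, 4th, 6th, ...).
For "izxmanxk" the result is "ax".

ax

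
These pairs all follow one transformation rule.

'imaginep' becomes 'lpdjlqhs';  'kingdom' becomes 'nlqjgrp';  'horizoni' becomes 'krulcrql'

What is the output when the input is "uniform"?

The transformation: shift every letter 3 places forward in the alphabet (wrapping around).
On "uniform" that produces "xqlirup".

xqlirup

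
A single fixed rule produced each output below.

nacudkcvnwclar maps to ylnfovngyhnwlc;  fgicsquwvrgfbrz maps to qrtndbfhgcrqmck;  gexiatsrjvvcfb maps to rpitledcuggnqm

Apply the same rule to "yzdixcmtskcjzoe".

jkotinxedvnukzp

Looking at the pairs, the operation is to shift every letter 11 places forward in the alphabet (wrapping around).
Applying that to "yzdixcmtskcjzoe" gives "jkotinxedvnukzp".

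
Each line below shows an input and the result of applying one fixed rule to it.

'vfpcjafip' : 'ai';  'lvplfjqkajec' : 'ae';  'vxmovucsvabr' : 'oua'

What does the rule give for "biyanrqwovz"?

iao

Looking at the pairs, the operation is to keep only the vowels.
Applying that to "biyanrqwovz" gives "iao".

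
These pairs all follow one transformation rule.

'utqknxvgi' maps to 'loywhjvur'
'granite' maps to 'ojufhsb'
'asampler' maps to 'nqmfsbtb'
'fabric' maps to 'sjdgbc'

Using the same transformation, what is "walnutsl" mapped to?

In each case the input is transformed by: move the first 3 characters to the end (rotate left by 3), then shift every letter 1 place forward in the alphabet (wrapping around).
Applying both steps to "walnutsl": "nutslwal", then "ovutmxbm".

ovutmxbm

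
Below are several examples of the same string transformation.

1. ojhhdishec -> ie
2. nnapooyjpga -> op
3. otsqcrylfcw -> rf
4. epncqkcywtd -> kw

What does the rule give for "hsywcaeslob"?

In each case the input is transformed by: delete the first 3 characters, then keep one character in every 3, starting at position 3 (positions 3rd, 6th, 9th, ...).
Working it through for "hsywcaeslob": intermediate "wcaeslob", final "al".

al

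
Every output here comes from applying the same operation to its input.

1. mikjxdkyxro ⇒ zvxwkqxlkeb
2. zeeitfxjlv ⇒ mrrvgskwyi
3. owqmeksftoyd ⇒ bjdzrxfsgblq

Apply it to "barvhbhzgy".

Each output is the input with this applied: shift every letter 13 places forward in the alphabet (wrapping around) — i.e. ROT13.
For "barvhbhzgy" the result is "oneiuoumtl".

oneiuoumtl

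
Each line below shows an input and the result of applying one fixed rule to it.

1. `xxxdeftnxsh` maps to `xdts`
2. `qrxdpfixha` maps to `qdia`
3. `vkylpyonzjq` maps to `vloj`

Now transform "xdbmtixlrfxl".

xmxf

In each case the input is transformed by: keep one character in every 3, starting at position 1 (positions 1st, 4th, 7th, ...).
For "xdbmtixlrfxl" the result is "xmxf".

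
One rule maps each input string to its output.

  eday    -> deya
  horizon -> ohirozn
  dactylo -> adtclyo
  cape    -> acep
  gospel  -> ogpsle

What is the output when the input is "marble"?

In each case the input is transformed by: swap each adjacent pair of characters (1↔2, 3↔4, ...).
On "marble" that produces "ambrel".

ambrel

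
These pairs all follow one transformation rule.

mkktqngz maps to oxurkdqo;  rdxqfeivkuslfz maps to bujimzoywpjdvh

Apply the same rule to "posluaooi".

wpyessmts

Each output is the input with this applied: shift every letter 4 places forward in the alphabet (wrapping around), then move the first 2 characters to the end (rotate left by 2).
Starting from "posluaooi": after the first operation, "tswpyessm"; after the second, "wpyessmts".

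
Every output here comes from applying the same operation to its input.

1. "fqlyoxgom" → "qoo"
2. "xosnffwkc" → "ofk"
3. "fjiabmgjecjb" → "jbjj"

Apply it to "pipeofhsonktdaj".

ioska

The rule is to keep one character in every 3, starting at position 2 (positions 2nd, 5th, 8th, ...).
So "pipeofhsonktdaj" becomes "ioska".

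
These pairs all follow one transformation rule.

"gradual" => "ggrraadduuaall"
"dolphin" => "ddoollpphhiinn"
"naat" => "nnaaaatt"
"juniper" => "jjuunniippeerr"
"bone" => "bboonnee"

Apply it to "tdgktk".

ttddggkkttkk

Looking at the pairs, the operation is to double every character.
So "tdgktk" becomes "ttddggkkttkk".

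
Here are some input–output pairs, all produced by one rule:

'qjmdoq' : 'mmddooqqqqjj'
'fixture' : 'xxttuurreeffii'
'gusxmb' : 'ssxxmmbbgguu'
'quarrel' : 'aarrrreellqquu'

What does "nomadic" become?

mmaaddiiccnnoo

What's happening: move the first 2 characters to the end (rotate left by 2), then double every character.
Working it through for "nomadic": intermediate "madicno", final "mmaaddiiccnnoo".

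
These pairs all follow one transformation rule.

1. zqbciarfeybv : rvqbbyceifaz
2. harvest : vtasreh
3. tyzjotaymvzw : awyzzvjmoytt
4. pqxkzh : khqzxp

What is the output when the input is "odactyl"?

cldyato

In each case the input is transformed by: take characters alternately from the front and the back (1st, last, 2nd, 2nd-last, ...), then swap the first and last characters.
Doing the same to "odactyl": "cldyato".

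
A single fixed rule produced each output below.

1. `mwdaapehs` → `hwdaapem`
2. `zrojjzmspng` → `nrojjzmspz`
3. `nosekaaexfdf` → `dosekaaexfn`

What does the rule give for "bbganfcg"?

What's happening: delete the last character, then swap the first and last characters.
For "bbganfcg" the result is "cbganfb".
(Check on "zrojjzmspng": → "zrojjzmspn" → "nrojjzmspz" ✓)

cbganfb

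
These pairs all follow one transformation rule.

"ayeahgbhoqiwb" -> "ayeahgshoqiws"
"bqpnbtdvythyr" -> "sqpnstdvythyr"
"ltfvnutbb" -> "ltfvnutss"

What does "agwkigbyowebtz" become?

agwkigsyowestz

The rule is to replace every "b" with "s".
"agwkigbyowebtz" → "agwkigsyowestz".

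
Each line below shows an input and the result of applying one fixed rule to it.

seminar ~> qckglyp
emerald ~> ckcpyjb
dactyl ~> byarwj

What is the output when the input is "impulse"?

gknsjqc

The pattern: shift every letter 2 places backward in the alphabet (wrapping around).
For "impulse" the result is "gknsjqc".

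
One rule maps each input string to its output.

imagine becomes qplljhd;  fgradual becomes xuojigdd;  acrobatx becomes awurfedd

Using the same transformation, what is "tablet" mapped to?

wwohed

The rule is to sort the characters into reverse alphabetical order, then shift every letter 3 places forward in the alphabet (wrapping around).
For "tablet" the result is "wwohed".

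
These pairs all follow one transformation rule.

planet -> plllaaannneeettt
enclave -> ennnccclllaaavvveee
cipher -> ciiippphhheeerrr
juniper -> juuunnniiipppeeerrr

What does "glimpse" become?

The pattern: repeat every character 3 times, then delete the first 2 characters.
"glimpse" → "gggllliiimmmpppssseee" → "gllliiimmmpppssseee".

gllliiimmmpppssseee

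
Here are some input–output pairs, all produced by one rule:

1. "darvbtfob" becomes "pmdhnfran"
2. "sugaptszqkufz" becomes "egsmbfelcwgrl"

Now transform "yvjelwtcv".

khvqxifoh

In each case the input is transformed by: shift every letter 12 places forward in the alphabet (wrapping around).
For "yvjelwtcv" the result is "khvqxifoh".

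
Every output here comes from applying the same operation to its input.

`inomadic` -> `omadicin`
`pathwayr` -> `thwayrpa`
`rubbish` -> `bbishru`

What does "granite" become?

anitegr

The transformation: move the first 2 characters to the end (rotate left by 2).
Applying that to "granite" gives "anitegr".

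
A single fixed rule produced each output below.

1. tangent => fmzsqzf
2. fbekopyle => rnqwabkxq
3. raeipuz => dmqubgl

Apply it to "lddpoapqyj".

The rule is to shift every letter 12 places forward in the alphabet (wrapping around).
So "lddpoapqyj" becomes "xppbambckv".

xppbambckv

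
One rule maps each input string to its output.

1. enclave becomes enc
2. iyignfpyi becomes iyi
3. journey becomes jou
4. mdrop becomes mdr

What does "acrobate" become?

acr

In each case the input is transformed by: keep only the first 3 characters.
On "acrobate" that produces "acr".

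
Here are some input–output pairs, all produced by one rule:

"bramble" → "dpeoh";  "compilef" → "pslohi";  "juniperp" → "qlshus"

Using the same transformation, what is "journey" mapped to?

The pattern: delete the first 2 characters, then shift every letter 3 places forward in the alphabet (wrapping around).
"journey" → "urney" → "xuqhb".

xuqhb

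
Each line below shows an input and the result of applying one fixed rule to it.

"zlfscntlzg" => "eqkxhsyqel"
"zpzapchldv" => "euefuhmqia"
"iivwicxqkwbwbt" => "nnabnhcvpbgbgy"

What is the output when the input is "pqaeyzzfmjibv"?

Each output is the input with this applied: shift every letter 5 places forward in the alphabet (wrapping around).
"pqaeyzzfmjibv" → "uvfjdeekronga".

uvfjdeekronga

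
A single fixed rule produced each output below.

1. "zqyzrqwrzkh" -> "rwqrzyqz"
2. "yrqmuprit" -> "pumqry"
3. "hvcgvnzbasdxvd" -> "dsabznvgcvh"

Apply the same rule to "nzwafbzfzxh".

Looking at the pairs, the operation is to reverse the string, then delete the first 3 characters.
Working it through for "nzwafbzfzxh": intermediate "hxzfzbfawzn", final "fzbfawzn".

fzbfawzn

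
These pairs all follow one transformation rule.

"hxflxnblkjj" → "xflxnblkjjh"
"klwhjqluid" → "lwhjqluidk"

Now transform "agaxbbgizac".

Rule — move the first character to the end.
Applying that to "agaxbbgizac" gives "gaxbbgizaca".

gaxbbgizaca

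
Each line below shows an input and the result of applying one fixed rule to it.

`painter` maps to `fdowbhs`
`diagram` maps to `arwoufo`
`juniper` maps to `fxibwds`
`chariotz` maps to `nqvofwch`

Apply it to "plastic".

The pattern: move the last character to the front, then shift every letter 12 places backward in the alphabet (wrapping around).
For "plastic", step one produces "cplasti"; step two turns that into "qdzoghw".

qdzoghw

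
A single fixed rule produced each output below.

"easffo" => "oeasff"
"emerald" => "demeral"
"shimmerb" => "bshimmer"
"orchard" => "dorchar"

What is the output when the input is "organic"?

Each output is the input with this applied: move the last character to the front.
For "organic" the result is "corgani".

corgani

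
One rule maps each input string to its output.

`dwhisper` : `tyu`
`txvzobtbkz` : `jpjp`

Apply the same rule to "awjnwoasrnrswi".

The rule is to shift every letter 10 places backward in the alphabet (wrapping around), then keep one character in every 3, starting at position 1 (positions 1st, 4th, 7th, ...).
For "awjnwoasrnrswi", step one produces "qmzdmeqihdhimy"; step two turns that into "qdqdm".

qdqdm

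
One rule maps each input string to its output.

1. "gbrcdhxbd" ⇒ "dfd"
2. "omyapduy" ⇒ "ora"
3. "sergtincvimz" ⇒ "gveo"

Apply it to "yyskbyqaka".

The rule is to shift every letter 2 places forward in the alphabet (wrapping around), then keep one character in every 3, starting at position 2 (positions 2nd, 5th, 8th, ...).
Applying both steps to "yyskbyqaka": "aaumdascmc", then "adc".

adc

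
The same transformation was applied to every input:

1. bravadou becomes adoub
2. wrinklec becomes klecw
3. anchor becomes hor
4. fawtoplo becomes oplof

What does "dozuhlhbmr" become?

lhbmrdo

Rule — swap the front and back halves of the string, then delete the last 3 characters.
For "dozuhlhbmr", step one produces "lhbmrdozuh"; step two turns that into "lhbmrdo".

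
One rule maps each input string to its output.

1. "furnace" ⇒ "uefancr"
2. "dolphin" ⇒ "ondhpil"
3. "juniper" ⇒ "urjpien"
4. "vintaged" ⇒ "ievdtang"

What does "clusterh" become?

What's happening: swap each adjacent pair of characters (1↔2, 3↔4, ...), then take characters alternately from the front and the back (1st, last, 2nd, 2nd-last, ...).
On "clusterh": the first step gives "lcsuethr", and the second then gives "lrchstue".

lrchstue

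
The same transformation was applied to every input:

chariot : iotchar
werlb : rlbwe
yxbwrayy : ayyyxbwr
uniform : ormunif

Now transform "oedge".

The pattern: move the last 3 characters to the front (rotate right by 3).
Applying that to "oedge" gives "dgeoe".

dgeoe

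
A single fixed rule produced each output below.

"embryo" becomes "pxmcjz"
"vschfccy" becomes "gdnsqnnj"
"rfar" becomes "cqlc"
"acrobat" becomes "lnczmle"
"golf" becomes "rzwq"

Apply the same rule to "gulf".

rfwq

The transformation: shift every letter 11 places forward in the alphabet (wrapping around).
On "gulf" that produces "rfwq".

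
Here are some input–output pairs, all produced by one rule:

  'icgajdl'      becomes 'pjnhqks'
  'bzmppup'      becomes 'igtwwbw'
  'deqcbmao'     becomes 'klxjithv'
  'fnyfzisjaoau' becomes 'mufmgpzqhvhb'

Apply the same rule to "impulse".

In each case the input is transformed by: shift every letter 7 places forward in the alphabet (wrapping around).
On "impulse" that produces "ptwbszl".

ptwbszl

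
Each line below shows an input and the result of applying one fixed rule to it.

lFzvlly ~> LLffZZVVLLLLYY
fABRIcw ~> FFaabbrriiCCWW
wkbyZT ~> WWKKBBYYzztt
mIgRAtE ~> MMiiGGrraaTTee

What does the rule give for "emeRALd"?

EEMMEErraallDD

The transformation: double every character, then flip the case of every letter.
Applying both steps to "emeRALd": "eemmeeRRAALLdd", then "EEMMEErraallDD".
(Check on "mIgRAtE": → "mmIIggRRAAttEE" → "MMiiGGrraaTTee" ✓)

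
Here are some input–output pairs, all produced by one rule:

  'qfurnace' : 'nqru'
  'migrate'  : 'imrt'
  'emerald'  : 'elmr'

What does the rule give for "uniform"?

Rule — sort the characters into alphabetical order, then keep only the last 4 characters.
On "uniform": the first step gives "fimnoru", and the second then gives "noru".

noru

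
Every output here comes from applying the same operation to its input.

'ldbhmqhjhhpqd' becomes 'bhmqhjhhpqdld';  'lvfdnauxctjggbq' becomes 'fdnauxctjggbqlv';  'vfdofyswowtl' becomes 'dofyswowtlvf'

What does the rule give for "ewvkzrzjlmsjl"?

The rule is to move the first 2 characters to the end (rotate left by 2).
Applying that to "ewvkzrzjlmsjl" gives "vkzrzjlmsjlew".

vkzrzjlmsjlew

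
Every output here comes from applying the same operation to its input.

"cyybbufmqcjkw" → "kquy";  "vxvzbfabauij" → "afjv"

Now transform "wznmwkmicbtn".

The rule is to keep one character in every 3, starting at position 3 (positions 3rd, 6th, 9th, ...), then sort the characters into alphabetical order.
For "wznmwkmicbtn", step one produces "nkcn"; step two turns that into "cknn".

cknn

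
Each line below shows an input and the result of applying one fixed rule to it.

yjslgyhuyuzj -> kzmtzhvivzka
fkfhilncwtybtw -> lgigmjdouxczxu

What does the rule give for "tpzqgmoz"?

What's happening: swap each adjacent pair of characters (1↔2, 3↔4, ...), then shift every letter 1 place forward in the alphabet (wrapping around).
On "tpzqgmoz": the first step gives "ptqzmgzo", and the second then gives "quranhap".

quranhap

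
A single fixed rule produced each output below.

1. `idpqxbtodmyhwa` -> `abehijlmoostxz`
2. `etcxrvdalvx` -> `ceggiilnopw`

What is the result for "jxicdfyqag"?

bijlnoqrtu

What's happening: shift every letter 11 places forward in the alphabet (wrapping around), then sort the characters into alphabetical order.
Doing the same to "jxicdfyqag": "bijlnoqrtu".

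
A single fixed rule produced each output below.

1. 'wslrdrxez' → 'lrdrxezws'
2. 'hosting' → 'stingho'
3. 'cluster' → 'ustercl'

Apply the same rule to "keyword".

The pattern: move the first 2 characters to the end (rotate left by 2).
For "keyword" the result is "ywordke".

ywordke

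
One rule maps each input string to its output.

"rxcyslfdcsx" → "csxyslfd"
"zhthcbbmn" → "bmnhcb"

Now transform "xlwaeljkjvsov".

sovaeljkjv

Each output is the input with this applied: delete the first 3 characters, then move the last 3 characters to the front (rotate right by 3).
Working it through for "xlwaeljkjvsov": intermediate "aeljkjvsov", final "sovaeljkjv".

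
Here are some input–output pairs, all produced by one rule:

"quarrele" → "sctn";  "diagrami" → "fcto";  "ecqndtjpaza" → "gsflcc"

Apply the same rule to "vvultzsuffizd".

The transformation: shift every letter 2 places forward in the alphabet (wrapping around), then keep every other character starting from the first (positions 1st, 3rd, 5th, ...).
Applying both steps to "vvultzsuffizd": "xxwnvbuwhhkbf", then "xwvuhkf".
(Check on "diagrami": → "fkcitcok" → "fcto" ✓)

xwvuhkf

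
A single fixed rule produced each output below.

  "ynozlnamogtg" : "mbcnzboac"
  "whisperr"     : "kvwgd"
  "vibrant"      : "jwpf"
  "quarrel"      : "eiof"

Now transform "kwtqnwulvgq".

The transformation: shift every letter 12 places backward in the alphabet (wrapping around), then delete the last 3 characters.
Doing the same to "kwtqnwulvgq": "ykhebkiz".
(Check on "quarrel": → "eioffsz" → "eiof" ✓)

ykhebkiz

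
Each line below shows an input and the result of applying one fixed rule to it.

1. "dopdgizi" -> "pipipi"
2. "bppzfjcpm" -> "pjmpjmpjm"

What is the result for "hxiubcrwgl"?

In each case the input is transformed by: keep one character in every 3, starting at position 3 (positions 3rd, 6th, 9th, ...), then write the whole string 3 times in a row.
Applying both steps to "hxiubcrwgl": "icg", then "icgicgicg".

icgicgicg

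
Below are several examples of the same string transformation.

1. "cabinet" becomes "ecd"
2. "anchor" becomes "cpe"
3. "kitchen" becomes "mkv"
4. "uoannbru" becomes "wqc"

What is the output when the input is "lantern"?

The rule is to shift every letter 2 places forward in the alphabet (wrapping around), then keep only the first 3 characters.
For "lantern", step one produces "ncpvgtp"; step two turns that into "ncp".
(Check on "uoannbru": → "wqcppdtw" → "wqc" ✓)

ncp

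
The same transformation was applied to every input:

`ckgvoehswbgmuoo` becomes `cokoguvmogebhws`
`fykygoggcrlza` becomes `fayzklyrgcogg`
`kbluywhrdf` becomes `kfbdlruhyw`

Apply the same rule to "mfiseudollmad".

The transformation: take characters alternately from the front and the back (1st, last, 2nd, 2nd-last, ...).
On "mfiseudollmad" that produces "mdfaimsleluod".

mdfaimsleluod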